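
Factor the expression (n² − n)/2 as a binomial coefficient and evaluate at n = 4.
C(n,2); C(4,2) = 6

Reasoning: (n² − n)/2 = n(n−1)/2 = C(n,2). At n = 4: C(4,2) = 6.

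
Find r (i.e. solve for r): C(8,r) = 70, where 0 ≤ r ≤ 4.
4
C(8,r) is increasing for 0 ≤ r ≤ 4. Stepping up (C(8,r+1) = C(8,r)·(8−r)/(r+1)): C(8,1) = 8, C(8,2) = 28, C(8,3) = 56, C(8,4) = 70 ✓. So r = 4.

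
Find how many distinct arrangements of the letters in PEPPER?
Word has 6 letters (P=3, E=2, R=1). Arrangements: 6!/Π(k!) = 60.

Answer: 60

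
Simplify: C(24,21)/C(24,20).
C(n,k+1)/C(n,k) = (n−k)/(k+1). Here (24−20)/(20+1) = 4/21 = 4/21.
Final answer: 4/21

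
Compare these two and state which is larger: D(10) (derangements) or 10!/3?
D(10)
D(10) = (10-1)·[D(9) + D(8)] = 9·[133,496 + 14,833] = 1,334,961; 10!/3 = 3,628,800/3 = 1,209,600.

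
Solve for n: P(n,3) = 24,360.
30

Reasoning: P(n,3) = n(n−1)(n−2) is increasing in n; n(n−1)(n−2) ≈ (n−1)^3 = 24,360 gives n ≈ 30.0. Check: P(28,3) = 19,656, P(29,3) = 21,924, P(30,3) = 24,360 ✓. So n = 30.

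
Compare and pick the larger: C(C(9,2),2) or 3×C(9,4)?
C(C(9,2),2)

Reasoning: C(C(9,2),2)=630, 3×C(9,4)=378.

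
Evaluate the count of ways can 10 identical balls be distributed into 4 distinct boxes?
286

Reasoning: C(10+4-1, 4-1) = C(13, 3) = 286.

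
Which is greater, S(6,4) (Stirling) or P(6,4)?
P(6,4)

Reasoning: S(6,4) = 4·S(5,4) + S(5,3) = 4·10 + 25 = 65; P(6,4) = 360.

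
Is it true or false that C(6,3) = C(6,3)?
Symmetry C(n,k) = C(n,n-k): C(6,3) = 20 and C(6,3) = 20. Both sides agree, so the statement holds.
Final answer: True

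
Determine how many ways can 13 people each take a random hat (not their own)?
2,290,792,932

Working:
Using D(n) = (n-1)[D(n-1) + D(n-2)]:
D(13) = (13-1) × [D(12) + D(11)]
      = 12 × [176214841 + 14684570]
      = 12 × 190899411
      = 2,290,792,932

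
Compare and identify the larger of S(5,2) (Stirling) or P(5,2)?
S(5,2) = 2·S(4,2) + S(4,1) = 2·7 + 1 = 15; P(5,2) = 20.
Final answer: P(5,2)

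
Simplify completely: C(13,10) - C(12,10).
C(13,10) - C(12,10) = C(12,9) = 220.

Answer: 220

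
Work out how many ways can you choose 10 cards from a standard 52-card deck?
15,820,024,220

Explanation: C(52,10) = 15,820,024,220.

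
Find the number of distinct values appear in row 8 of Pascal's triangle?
5
Row 8 has entries C(8,0)..C(8,8); by symmetry C(8,k)=C(8,8-k), giving 5 distinct values.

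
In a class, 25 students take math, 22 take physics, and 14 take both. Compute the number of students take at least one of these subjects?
33

|A∪B| = |A|+|B|-|A∩B| = 25+22-14 = 33.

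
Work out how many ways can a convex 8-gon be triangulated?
132

Working:
Using the Catalan number formula: C_n = C(2n, n) / (n+1)
C_6 = C(12, 6) / (6+1)
     = 924 / 7
     = 132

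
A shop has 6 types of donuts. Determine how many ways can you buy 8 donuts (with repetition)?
1,287

Reasoning: Stars and bars: C(8+6-1, 8) = C(13, 8) = 1,287.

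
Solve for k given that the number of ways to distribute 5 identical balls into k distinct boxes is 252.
6

Explanation: Stars and bars: the count is C(5+k−1, k−1), increasing in k. k=4: C(8,3) = 56, k=5: C(9,4) = 126, k=6: C(10,5) = 252 ✓. So k = 6.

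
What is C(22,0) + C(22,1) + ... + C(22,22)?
4,194,304

Explanation: Sum of binomial coefficients = 2^22 = 4,194,304.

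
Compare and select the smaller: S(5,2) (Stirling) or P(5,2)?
S(5,2) = 2·S(4,2) + S(4,1) = 2·7 + 1 = 15; P(5,2) = 20.

Answer: S(5,2)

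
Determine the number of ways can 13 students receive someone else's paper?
Using D(n) = (n-1)[D(n-1) + D(n-2)]:
D(13) = (13-1) × [D(12) + D(11)]
      = 12 × [176214841 + 14684570]
      = 12 × 190899411
      = 2,290,792,932

Answer: 2,290,792,932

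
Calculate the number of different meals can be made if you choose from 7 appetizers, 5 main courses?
35

By the multiplication principle: 7 × 5 = 35.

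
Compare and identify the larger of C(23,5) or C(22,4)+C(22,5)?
By Pascal's identity: C(23,5) = C(22,4)+C(22,5) = 33,649. Equal.

Answer: Equal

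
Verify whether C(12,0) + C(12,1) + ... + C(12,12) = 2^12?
True

Reasoning: Binomial theorem with x = y = 1: Σ C(12,i) = (1+1)^12 = 2^12 = 4,096. The statement holds.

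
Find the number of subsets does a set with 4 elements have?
16

Working:
Each element can be included or excluded: 2^4 = 16.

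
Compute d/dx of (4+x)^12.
12(4+x)^11

Working:
Using the power rule: d/dx (4+x)^12 = 12(4+x)^{11}.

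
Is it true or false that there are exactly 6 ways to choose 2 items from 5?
C(5,2) = 10 ≠ 6.

Answer: False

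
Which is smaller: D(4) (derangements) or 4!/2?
D(4)

Reasoning: D(4) = (4-1)·[D(3) + D(2)] = 3·[2 + 1] = 9; 4!/2 = 24/2 = 12.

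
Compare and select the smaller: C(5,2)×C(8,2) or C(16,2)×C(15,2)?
C(5,2)×C(8,2)

C(5,2)×C(8,2)=280, C(16,2)×C(15,2)=12,600.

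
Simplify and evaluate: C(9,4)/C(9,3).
3/2

Working:
C(n,k+1)/C(n,k) = (n−k)/(k+1). Here (9−3)/(3+1) = 6/4 = 3/2.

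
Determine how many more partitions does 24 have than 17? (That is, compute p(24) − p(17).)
Pentagonal recurrence p(n) = p(n−1) + p(n−2) − p(n−5) − p(n−7) + …: p(24) = p(23) + p(22) − p(19) − p(17) + p(12) + p(9) − p(2) = 1,255 + 1,002 − 490 − 297 + 77 + 30 − 2 = 1,575.
p(17) = p(16) + p(15) − p(12) − p(10) + p(5) + p(2) = 231 + 176 − 77 − 42 + 7 + 2 = 297.
Difference = 1,575 − 297 = 1,278.

Answer: 1,278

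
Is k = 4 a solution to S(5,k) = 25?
S(5,4) = 4·S(4,4) + S(4,3) = 4·1 + 6 = 10, which does not equal 25.
Final answer: No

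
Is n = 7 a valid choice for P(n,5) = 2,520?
Yes

Working:
P(7,5) = 7·6·5·4·3 = 2,520, which equals 2,520.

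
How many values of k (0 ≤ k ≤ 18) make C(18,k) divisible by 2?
15

Reasoning: Checking C(18,k) mod 2 for k = 0..18: divisible at k = 1, 3, 4, 5, 6, 7, 8, 9, 10, 11, 12, 13, 14, 15, 17. That's 15 values.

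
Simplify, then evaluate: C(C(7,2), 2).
210

C(7,2) = 21, then C(21, 2) = 210.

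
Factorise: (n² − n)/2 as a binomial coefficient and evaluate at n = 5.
(n² − n)/2 = n(n−1)/2 = C(n,2). At n = 5: C(5,2) = 10.

Answer: C(n,2); C(5,2) = 10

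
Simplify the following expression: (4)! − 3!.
18

Reasoning: (4)! − 3! = (4)·3! − 3! = (4−1)·3! = 3·3! = 18.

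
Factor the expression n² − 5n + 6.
(n − 2)(n − 3)
Seek roots whose sum is 5 and product is 6: (2, 3). So n² − 5n + 6 = (n − 2)(n − 3).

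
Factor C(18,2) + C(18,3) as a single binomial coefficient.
C(19,3)

Working:
By Pascal's identity: C(18,2) + C(18,3) = C(19,3) = 969.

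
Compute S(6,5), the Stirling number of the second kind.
15

Explanation: Using the Stirling recurrence: S(n,k) = k·S(n-1,k) + S(n-1,k-1)
S(6,5) = 5·S(5,5) + S(5,4)
         = 5·1 + 10
         = 5 + 10
         = 15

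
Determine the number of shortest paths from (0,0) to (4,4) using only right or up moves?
70

Solution: Choose 4 rights from 8 moves: C(8,4) = 70.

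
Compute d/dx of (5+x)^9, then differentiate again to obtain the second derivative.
First derivative: 9(5+x)^{8}. Second derivative: 9·8·(5+x)^{7} = 72(5+x)^{7}.

Answer: 72(5+x)^7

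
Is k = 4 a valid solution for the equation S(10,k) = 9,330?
No

Solution: S(10,4) = 4·S(9,4) + S(9,3) = 4·7,770 + 3,025 = 34,105, which does not equal 9,330.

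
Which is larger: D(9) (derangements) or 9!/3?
D(9)

Explanation: D(9) = (9-1)·[D(8) + D(7)] = 8·[14,833 + 1,854] = 133,496; 9!/3 = 362,880/3 = 120,960.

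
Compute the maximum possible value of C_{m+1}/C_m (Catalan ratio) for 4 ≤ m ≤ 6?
13/4

Explanation: C_{m+1}/C_m = 2(2m+1)/(m+2), which increases with m. Maximum at m = 6: 2·13/8 = 13/4.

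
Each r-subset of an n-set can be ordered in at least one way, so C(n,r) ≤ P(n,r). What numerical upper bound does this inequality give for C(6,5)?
P(6,5) = 6·5·4·3·2 = 720, so C(6,5) ≤ 720. (The bound is loose by a factor of 5! = 120: C(6,5) = 720/120 = 6.)

Answer: 720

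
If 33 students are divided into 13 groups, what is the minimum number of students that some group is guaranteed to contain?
3

Solution: Pigeonhole: ⌈33/13⌉ = 3.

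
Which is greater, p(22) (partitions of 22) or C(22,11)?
Pentagonal recurrence p(n) = p(n−1) + p(n−2) − p(n−5) − p(n−7) + …: p(22) = p(21) + p(20) − p(17) − p(15) + p(10) + p(7) − p(0) = 792 + 627 − 297 − 176 + 42 + 15 − 1 = 1,002; C(22,11) = 705,432.

Answer: C(22,11)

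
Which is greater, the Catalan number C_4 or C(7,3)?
C(7,3)

Reasoning: C_4 = C(8,4)/(4+1) = 70/5 = 14; C(7,3) = 35.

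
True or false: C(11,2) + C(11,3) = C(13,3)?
False

Pascal's identity gives C(12,3) = 220, whereas C(13,3) = 286.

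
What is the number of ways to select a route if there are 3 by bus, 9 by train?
12

By the addition principle: 3 + 9 = 12.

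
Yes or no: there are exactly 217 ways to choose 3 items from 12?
No
C(12,3) = 220 ≠ 217.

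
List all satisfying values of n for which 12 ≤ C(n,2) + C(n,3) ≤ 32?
5

Explanation: C(4,2)+C(4,3)=10; C(5,2)+C(5,3)=20; C(6,2)+C(6,3)=35. So valid n = 5.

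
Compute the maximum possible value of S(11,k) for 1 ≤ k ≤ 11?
246,730

Reasoning: Row S(11,k) for k = 1..11 (via S(n,k) = k·S(n−1,k) + S(n−1,k−1)): 1, 1,023, 28,501, 145,750, 246,730, 179,487, 63,987, 11,880, 1,155, 55, 1. The row is unimodal; maximum at k = 5: 246,730.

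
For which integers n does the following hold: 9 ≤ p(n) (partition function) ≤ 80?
6, 7, 8, 9, 10, 11, 12

Reasoning: Tabulating p(n) via p(n) = p(n−1) + p(n−2) − p(n−5) − p(n−7) + …: p(5)=7; p(6)=11; p(7)=15; p(8)=22; p(9)=30; p(10)=42; p(11)=56; p(12)=77; p(13)=101. So valid n = 6, 7, 8, 9, 10, 11, 12.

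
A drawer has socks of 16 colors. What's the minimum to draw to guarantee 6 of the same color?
81
Worst case: 5 of each = 80. One more: 81.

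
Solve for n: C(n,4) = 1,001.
14

Solution: C(n,4) = n(n−1)(n−2)(n−3)/4! is increasing in n, and n(n−1)(n−2)(n−3) = 4!·1,001 = 24,024 ≈ (n−1.5)^4 gives n ≈ 13.9. Check: C(12,4) = 495, C(13,4) = 715, C(14,4) = 1,001 ✓. So n = 14.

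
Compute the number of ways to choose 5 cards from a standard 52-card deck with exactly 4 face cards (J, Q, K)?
19,800
12 face cards and 40 non-face cards: C(12,4) × C(40,1) = 495 × 40 = 19,800.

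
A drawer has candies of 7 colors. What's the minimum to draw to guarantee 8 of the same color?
Worst case: 7 of each = 49. One more: 50.
Final answer: 50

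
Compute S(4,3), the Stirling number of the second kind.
6
Using the Stirling recurrence: S(n,k) = k·S(n-1,k) + S(n-1,k-1)
S(4,3) = 3·S(3,3) + S(3,2)
         = 3·1 + 3
         = 3 + 3
         = 6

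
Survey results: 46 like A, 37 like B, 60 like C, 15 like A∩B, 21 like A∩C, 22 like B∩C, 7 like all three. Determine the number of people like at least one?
|A∪B∪C| = 46+37+60-15-21-22+7 = 92.

Answer: 92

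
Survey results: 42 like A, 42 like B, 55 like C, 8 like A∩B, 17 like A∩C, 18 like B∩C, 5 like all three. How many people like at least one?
101

Working:
|A∪B∪C| = 42+42+55-8-17-18+5 = 101.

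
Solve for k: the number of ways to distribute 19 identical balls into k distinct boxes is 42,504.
6

Solution: Stars and bars: the count is C(19+k−1, k−1), increasing in k. k=4: C(22,3) = 1,540, k=5: C(23,4) = 8,855, k=6: C(24,5) = 42,504 ✓. So k = 6.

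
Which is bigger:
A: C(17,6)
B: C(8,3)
A
A=C(17,6)=12,376, B=C(8,3)=56.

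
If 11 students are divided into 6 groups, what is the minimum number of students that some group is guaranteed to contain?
2
Pigeonhole: ⌈11/6⌉ = 2.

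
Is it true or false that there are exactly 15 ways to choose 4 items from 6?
True
C(6,4) = 15.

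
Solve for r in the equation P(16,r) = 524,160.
P(16,r) = 16·15·…·(16−r+1), a product of r factors. Multiplying down from 16: 16 = 16; 16·15 = 240; 16·15·14 = 3,360; 16·15·14·13 = 43,680; 16·15·14·13·12 = 524,160 ✓ (5 factors). So r = 5.
Final answer: 5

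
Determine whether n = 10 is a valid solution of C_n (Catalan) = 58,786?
No

Reasoning: C_10 = C(20,10)/(10+1) = 184,756/11 = 16,796, which does not equal 58,786.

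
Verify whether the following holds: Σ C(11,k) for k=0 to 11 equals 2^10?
Binomial theorem: Σ C(11,k) = (1+1)^11 = 2^11 = 2,048; RHS 2^10 = 1,024.
Final answer: False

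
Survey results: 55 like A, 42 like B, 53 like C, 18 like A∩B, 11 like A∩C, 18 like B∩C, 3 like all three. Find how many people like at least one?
|A∪B∪C| = 55+42+53-18-11-18+3 = 106.

Answer: 106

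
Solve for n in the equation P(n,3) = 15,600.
26

P(n,3) = n(n−1)(n−2) is increasing in n; n(n−1)(n−2) ≈ (n−1)^3 = 15,600 gives n ≈ 26.0. Check: P(24,3) = 12,144, P(25,3) = 13,800, P(26,3) = 15,600 ✓. So n = 26.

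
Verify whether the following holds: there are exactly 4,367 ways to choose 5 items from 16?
False

Working:
C(16,5) = 4,368 ≠ 4367.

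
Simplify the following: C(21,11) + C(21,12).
By Pascal's identity: C(22,12) = 646,646.

Answer: 646,646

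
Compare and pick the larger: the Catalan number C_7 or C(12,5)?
C(12,5)

C_7 = C(14,7)/(7+1) = 3,432/8 = 429; C(12,5) = 792.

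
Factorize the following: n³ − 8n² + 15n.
n(n − 3)(n − 5)

Solution: n³ − 8n² + 15n = n(n² − 8n + 15) = n(n − 3)(n − 5).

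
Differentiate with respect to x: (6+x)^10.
10(6+x)^9

Reasoning: Using the power rule: d/dx (6+x)^10 = 10(6+x)^{9}.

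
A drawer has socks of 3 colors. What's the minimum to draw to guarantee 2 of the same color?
4

Solution: Worst case: 1 of each = 3. One more: 4.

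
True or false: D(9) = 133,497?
Derangements of 9 elements: D(9) = (9-1)·[D(8) + D(7)] = 8·[14,833 + 1,854] = 133,496.
Final answer: False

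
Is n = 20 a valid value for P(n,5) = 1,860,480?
Yes

P(20,5) = 20·19·18·17·16 = 1,860,480, which equals 1,860,480.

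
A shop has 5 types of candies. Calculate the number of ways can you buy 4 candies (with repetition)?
70

Reasoning: Stars and bars: C(4+5-1, 4) = C(8, 4) = 70.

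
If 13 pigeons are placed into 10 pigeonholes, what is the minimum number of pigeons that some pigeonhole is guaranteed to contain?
Pigeonhole: ⌈13/10⌉ = 2.
Final answer: 2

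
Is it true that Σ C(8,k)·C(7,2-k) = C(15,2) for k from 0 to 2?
True

Solution: Vandermonde's identity gives C(15,2) = 105; RHS C(15,2) = 105.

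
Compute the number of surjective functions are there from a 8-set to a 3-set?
5,796

Working:
Onto functions = 3! × S(8,3)
First compute S(8,3) via recurrence:
Using the Stirling recurrence: S(n,k) = k·S(n-1,k) + S(n-1,k-1)
S(8,3) = 3·S(7,3) + S(7,2)
         = 3·301 + 63
         = 903 + 63
         = 966
Then: 6 × 966 = 5,796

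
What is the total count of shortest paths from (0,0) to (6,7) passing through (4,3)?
To (4,3): C(7,4)=35. From there: C(6,2)=15. Total: 525.
Final answer: 525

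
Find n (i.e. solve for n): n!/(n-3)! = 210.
7

Reasoning: n!/(n-3)! = n×(n-1)×(n-2), a product of 3 consecutive integers ≈ (n−1)^3. 210^(1/3) + 1 ≈ 6.9; check n = 7: 7×6×5 = 210 ✓. So n = 7.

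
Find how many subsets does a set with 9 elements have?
512

Solution: Each element can be included or excluded: 2^9 = 512.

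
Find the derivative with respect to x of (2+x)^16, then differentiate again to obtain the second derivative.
First derivative: 16(2+x)^{15}. Second derivative: 16·15·(2+x)^{14} = 240(2+x)^{14}.

Answer: 240(2+x)^14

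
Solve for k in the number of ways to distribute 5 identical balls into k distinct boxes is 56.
Stars and bars: the count is C(5+k−1, k−1), increasing in k. k=2: C(6,1) = 6, k=3: C(7,2) = 21, k=4: C(8,3) = 56 ✓. So k = 4.

Answer: 4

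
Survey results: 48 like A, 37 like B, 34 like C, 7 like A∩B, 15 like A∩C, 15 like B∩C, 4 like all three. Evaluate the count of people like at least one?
86

Reasoning: |A∪B∪C| = 48+37+34-7-15-15+4 = 86.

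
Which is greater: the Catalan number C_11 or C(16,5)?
C_11

Explanation: C_11 = C(22,11)/(11+1) = 705,432/12 = 58,786; C(16,5) = 4,368.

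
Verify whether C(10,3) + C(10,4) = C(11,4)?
True
Pascal's identity: LHS = 120 + 210 = 330; RHS = C(11,4) = 330. Both sides agree, so the statement holds.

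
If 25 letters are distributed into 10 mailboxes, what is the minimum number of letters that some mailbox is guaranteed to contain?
3

Working:
Pigeonhole: ⌈25/10⌉ = 3.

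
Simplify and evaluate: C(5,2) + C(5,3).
20

Working:
By Pascal's identity: C(6,3) = 20.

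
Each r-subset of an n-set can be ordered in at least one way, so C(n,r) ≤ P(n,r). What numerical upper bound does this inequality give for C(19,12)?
P(19,12) = 19·18·17·16·15·14·13·12·11·10·9·8 = 24,135,932,620,800, so C(19,12) ≤ 24,135,932,620,800. (The bound is loose by a factor of 12! = 479,001,600: C(19,12) = 24,135,932,620,800/479,001,600 = 50,388.)
Final answer: 24,135,932,620,800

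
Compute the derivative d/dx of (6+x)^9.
Using the power rule: d/dx (6+x)^9 = 9(6+x)^{8}.

Answer: 9(6+x)^8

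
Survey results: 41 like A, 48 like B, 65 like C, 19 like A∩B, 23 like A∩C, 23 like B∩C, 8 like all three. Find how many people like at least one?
97

|A∪B∪C| = 41+48+65-19-23-23+8 = 97.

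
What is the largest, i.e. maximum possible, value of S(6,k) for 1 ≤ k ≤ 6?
90

Row S(6,k) for k = 1..6 (via S(n,k) = k·S(n−1,k) + S(n−1,k−1)): 1, 31, 90, 65, 15, 1. The row is unimodal; maximum at k = 3: 90.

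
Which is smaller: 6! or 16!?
6!
6!=720, 16!=20,922,789,888,000. 16! > 6!.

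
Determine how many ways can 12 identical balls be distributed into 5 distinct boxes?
1,820

Working:
C(12+5-1, 5-1) = C(16, 4) = 1,820.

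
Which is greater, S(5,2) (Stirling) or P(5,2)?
P(5,2)

Explanation: S(5,2) = 2·S(4,2) + S(4,1) = 2·7 + 1 = 15; P(5,2) = 20.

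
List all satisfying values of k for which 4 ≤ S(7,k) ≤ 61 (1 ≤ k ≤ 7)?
S(7,1)=1; S(7,2)=63; S(7,3)=301; S(7,4)=350; S(7,5)=140; S(7,6)=21; S(7,7)=1. So valid k = 6.

Answer: 6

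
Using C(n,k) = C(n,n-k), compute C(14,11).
364

Explanation: C(14,11) = C(14,3) = 364.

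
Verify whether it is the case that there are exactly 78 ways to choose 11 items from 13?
True
C(13,11) = 78.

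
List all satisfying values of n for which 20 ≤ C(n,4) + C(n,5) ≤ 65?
6, 7

Working:
C(5,4)+C(5,5)=6; C(6,4)+C(6,5)=21; C(7,4)+C(7,5)=56; C(8,4)+C(8,5)=126. So valid n = 6, 7.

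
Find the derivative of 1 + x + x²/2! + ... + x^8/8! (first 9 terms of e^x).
1 + x + x²/2! + ... + x^7/7!

Solution: Differentiating term by term gives the first 8 terms of e^x.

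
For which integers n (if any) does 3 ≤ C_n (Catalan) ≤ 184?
3, 4, 5, 6

C_2=2; C_3=5; C_4=14; C_5=42; C_6=132; C_7=429. So valid n = 3, 4, 5, 6.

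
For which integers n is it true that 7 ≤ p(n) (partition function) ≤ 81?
Tabulating p(n) via p(n) = p(n−1) + p(n−2) − p(n−5) − p(n−7) + …: p(4)=5; p(5)=7; p(6)=11; p(7)=15; p(8)=22; p(9)=30; p(10)=42; p(11)=56; p(12)=77; p(13)=101. So valid n = 5, 6, 7, 8, 9, 10, 11, 12.

Answer: 5, 6, 7, 8, 9, 10, 11, 12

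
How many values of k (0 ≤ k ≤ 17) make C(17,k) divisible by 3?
0
Checking C(17,k) mod 3 for k = 0..17: none are divisible by 3. Count = 0.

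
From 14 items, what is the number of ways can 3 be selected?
C(14,3) = 14! / (3! × (14-3)!)
         = 14! / (3! × 11!)
         = 364

Answer: 364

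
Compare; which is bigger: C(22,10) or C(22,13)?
C(22,10)=646,646, C(22,13)=497,420.
Final answer: C(22,10)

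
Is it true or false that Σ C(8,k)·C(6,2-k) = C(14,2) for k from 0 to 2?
True

Vandermonde's identity gives C(14,2) = 91; RHS C(14,2) = 91.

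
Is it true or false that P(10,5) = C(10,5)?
P(10,5) = 30,240 but C(10,5) = 252; they differ by a factor of 5! = 120, so the statement does not hold.
Final answer: False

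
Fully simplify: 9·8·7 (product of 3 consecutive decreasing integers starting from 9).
This is P(9,3) = 9!/(6)! = 504.

Answer: 504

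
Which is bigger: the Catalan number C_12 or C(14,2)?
C_12 = C(24,12)/(12+1) = 2,704,156/13 = 208,012; C(14,2) = 91.

Answer: C_12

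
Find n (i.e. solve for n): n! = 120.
5

n! is strictly increasing. 3! = 6, 4! = 24, 5! = 120 ✓. So n = 5.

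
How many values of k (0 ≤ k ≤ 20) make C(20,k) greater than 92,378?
5

Working:
Row 20 is unimodal and symmetric about k=20/2. C(20,7)=77,520 ≤ 92,378; C(20,8)=125,970 > 92,378; by symmetry C(20,k) > 92,378 for k = 8..12. That's 12 - 8 + 1 = 5 values.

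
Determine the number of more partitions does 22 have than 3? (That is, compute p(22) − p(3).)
999

Pentagonal recurrence p(n) = p(n−1) + p(n−2) − p(n−5) − p(n−7) + …: p(22) = p(21) + p(20) − p(17) − p(15) + p(10) + p(7) − p(0) = 792 + 627 − 297 − 176 + 42 + 15 − 1 = 1,002.
p(3) = p(2) + p(1) = 2 + 1 = 3.
Difference = 1,002 − 3 = 999.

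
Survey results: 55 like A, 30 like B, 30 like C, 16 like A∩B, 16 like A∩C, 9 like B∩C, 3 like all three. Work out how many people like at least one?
77

|A∪B∪C| = 55+30+30-16-16-9+3 = 77.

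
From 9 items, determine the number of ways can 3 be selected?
C(9,3) = 9! / (3! × (9-3)!)
         = 9! / (3! × 6!)
         = 84
Final answer: 84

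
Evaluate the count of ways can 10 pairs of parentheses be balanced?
16,796

Reasoning: Using the Catalan number formula: C_n = C(2n, n) / (n+1)
C_10 = C(20, 10) / (10+1)
     = 184756 / 11
     = 16,796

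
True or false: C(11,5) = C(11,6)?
True

Working:
C(11,5) = C(11,11-5) by the symmetry property; both equal 462.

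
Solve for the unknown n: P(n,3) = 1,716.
P(n,3) = n(n−1)(n−2) is increasing in n; n(n−1)(n−2) ≈ (n−1)^3 = 1,716 gives n ≈ 13.0. Check: P(11,3) = 990, P(12,3) = 1,320, P(13,3) = 1,716 ✓. So n = 13.
Final answer: 13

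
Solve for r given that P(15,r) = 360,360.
5
P(15,r) = 15·14·…·(15−r+1), a product of r factors. Multiplying down from 15: 15 = 15; 15·14 = 210; 15·14·13 = 2,730; 15·14·13·12 = 32,760; 15·14·13·12·11 = 360,360 ✓ (5 factors). So r = 5.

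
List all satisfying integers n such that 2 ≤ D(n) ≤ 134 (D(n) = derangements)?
Using D(n) = (n−1)[D(n−1) + D(n−2)] with D(1)=0, D(2)=1: D(2)=1; D(3)=2; D(4)=9; D(5)=44; D(6)=265. So valid n = 3, 4, 5.

Answer: 3, 4, 5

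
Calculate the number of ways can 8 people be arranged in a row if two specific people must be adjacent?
10,080
Treat pair as unit: (8-1)! arrangements × 2 internal orders = 10,080.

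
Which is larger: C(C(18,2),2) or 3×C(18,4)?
C(C(18,2),2)

Reasoning: C(C(18,2),2)=11,628, 3×C(18,4)=9,180.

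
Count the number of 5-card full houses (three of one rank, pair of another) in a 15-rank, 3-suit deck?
630
Triple rank: 15. Triple suits: C(3,3)=1. Pair rank: 14. Pair suits: C(3,2)=3. Total: 630.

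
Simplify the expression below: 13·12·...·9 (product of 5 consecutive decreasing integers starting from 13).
154,440
This is P(13,5) = 13!/(8)! = 154,440.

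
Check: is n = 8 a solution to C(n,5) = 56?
Yes

Explanation: C(8,5) = 8·7·6·5·4/5! = 6,720/120 = 56, which equals 56.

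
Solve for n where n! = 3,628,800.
10

n! is strictly increasing. 8! = 40,320, 9! = 362,880, 10! = 3,628,800 ✓. So n = 10.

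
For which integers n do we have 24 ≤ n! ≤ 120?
4, 5
n! is strictly increasing; 4! = 24 and 5! = 120, so valid n = 4, 5.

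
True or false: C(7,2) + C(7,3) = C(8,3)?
Pascal's identity C(n,k) + C(n,k+1) = C(n+1,k+1): 21 + 35 = 56 = C(8,3).
Final answer: True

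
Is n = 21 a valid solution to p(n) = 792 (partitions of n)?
Yes

Working:
Pentagonal recurrence p(n) = p(n−1) + p(n−2) − p(n−5) − p(n−7) + …: p(21) = p(20) + p(19) − p(16) − p(14) + p(9) + p(6) = 627 + 490 − 231 − 135 + 30 + 11 = 792, which equals 792.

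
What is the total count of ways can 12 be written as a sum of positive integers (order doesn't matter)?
77
Pentagonal recurrence p(n) = p(n−1) + p(n−2) − p(n−5) − p(n−7) + …: p(12) = p(11) + p(10) − p(7) − p(5) + p(0) = 56 + 42 − 15 − 7 + 1 = 77.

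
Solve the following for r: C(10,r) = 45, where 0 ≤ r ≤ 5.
C(10,r) is increasing for 0 ≤ r ≤ 5. Stepping up (C(10,r+1) = C(10,r)·(10−r)/(r+1)): C(10,1) = 10, C(10,2) = 45 ✓. So r = 2.

Answer: 2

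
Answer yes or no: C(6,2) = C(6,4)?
Yes

Solution: Symmetry C(n,k) = C(n,n-k): C(6,2) = 15 and C(6,4) = 15. Both sides agree, so the statement holds.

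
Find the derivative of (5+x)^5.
5(5+x)^4

Solution: Using the power rule: d/dx (5+x)^5 = 5(5+x)^{4}.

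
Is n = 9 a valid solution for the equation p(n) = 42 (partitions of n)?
No

Working:
Pentagonal recurrence p(n) = p(n−1) + p(n−2) − p(n−5) − p(n−7) + …: p(9) = p(8) + p(7) − p(4) − p(2) = 22 + 15 − 5 − 2 = 30, which does not equal 42.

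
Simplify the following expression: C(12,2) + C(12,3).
286
By Pascal's identity: C(13,3) = 286.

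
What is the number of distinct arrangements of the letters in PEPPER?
60

Working:
Word has 6 letters (P=3, E=2, R=1). Arrangements: 6!/Π(k!) = 60.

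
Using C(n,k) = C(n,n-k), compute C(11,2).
C(11,2) = C(11,9) = 55.
Final answer: 55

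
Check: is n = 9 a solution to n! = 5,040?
No

Reasoning: 9! = 9·8! = 9·40,320 = 362,880, which does not equal 5,040.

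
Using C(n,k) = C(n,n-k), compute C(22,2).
231

Solution: C(22,2) = C(22,20) = 231.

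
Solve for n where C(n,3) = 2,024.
C(n,3) = n(n−1)(n−2)/3! is increasing in n, and n(n−1)(n−2) = 3!·2,024 = 12,144 ≈ (n−1)^3 gives n ≈ 24.0. Check: C(22,3) = 1,540, C(23,3) = 1,771, C(24,3) = 2,024 ✓. So n = 24.

Answer: 24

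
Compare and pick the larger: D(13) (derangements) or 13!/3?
D(13)
D(13) = (13-1)·[D(12) + D(11)] = 12·[176,214,841 + 14,684,570] = 2,290,792,932; 13!/3 = 6,227,020,800/3 = 2,075,673,600.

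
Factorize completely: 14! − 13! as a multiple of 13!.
14! − 13! = 14·13! − 13! = (14 − 1)·13! = 13 × 13! = 80,951,270,400.
Final answer: 13 × 13! = 80,951,270,400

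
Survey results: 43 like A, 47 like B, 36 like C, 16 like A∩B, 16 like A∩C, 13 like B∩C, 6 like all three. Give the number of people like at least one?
87

Working:
|A∪B∪C| = 43+47+36-16-16-13+6 = 87.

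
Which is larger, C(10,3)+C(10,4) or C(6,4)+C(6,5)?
C(10,3)+C(10,4)

Solution: First=330, Second=21.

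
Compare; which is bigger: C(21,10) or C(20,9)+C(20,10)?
Equal
By Pascal's identity: C(21,10) = C(20,9)+C(20,10) = 352,716. Equal.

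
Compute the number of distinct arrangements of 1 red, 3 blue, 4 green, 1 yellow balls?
2,520

Explanation: Multinomial: 9!/(1! × 3! × 4! × 1!) = 2,520.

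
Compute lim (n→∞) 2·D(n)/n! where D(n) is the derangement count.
D(n)/n! → 1/e, so 2·D(n)/n! → 2/e.
Final answer: 2/e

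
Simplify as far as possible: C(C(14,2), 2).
C(14,2) = 91, then C(91, 2) = 4,095.

Answer: 4,095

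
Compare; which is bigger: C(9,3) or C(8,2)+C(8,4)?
C(8,2)+C(8,4)

Solution: C(9,3)=84; C(8,2)+C(8,4)=28+70=98.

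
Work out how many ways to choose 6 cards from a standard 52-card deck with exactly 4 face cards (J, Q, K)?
12 face cards and 40 non-face cards: C(12,4) × C(40,2) = 495 × 780 = 386,100.

Answer: 386,100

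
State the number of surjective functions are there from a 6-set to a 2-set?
62

Explanation: Onto functions = 2! × S(6,2)
First compute S(6,2) via recurrence:
Using the Stirling recurrence: S(n,k) = k·S(n-1,k) + S(n-1,k-1)
S(6,2) = 2·S(5,2) + S(5,1)
         = 2·15 + 1
         = 30 + 1
         = 31
Then: 2 × 31 = 62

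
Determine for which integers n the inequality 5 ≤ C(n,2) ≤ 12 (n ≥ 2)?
4, 5

C(3,2)=3; C(4,2)=6; C(5,2)=10; C(6,2)=15. So valid n = 4, 5.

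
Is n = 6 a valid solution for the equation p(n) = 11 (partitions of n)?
Yes

Working:
Pentagonal recurrence p(n) = p(n−1) + p(n−2) − p(n−5) − p(n−7) + …: p(6) = p(5) + p(4) − p(1) = 7 + 5 − 1 = 11, which equals 11.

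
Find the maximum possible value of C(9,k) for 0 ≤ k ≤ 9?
126

Explanation: Maximum at k = 4 or k = 5: C(9,4) = 126.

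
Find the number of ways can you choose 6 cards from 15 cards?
C(15,6) = 15! / (6! × (15-6)!)
         = 15! / (6! × 9!)
         = 5,005

Answer: 5,005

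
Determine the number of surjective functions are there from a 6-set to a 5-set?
1,800

Working:
Onto functions = 5! × S(6,5)
First compute S(6,5) via recurrence:
Using the Stirling recurrence: S(n,k) = k·S(n-1,k) + S(n-1,k-1)
S(6,5) = 5·S(5,5) + S(5,4)
         = 5·1 + 10
         = 5 + 10
         = 15
Then: 120 × 15 = 1,800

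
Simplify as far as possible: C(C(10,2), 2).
C(10,2) = 45, then C(45, 2) = 990.

Answer: 990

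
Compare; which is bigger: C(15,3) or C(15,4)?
C(15,4)

Solution: C(15,3)=455, C(15,4)=1,365.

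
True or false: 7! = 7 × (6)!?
True
By definition n! = n × (n-1)!, so 7! = 7 × 6!.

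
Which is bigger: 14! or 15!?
14!=87,178,291,200, 15!=1,307,674,368,000. 15! > 14!.

Answer: 15!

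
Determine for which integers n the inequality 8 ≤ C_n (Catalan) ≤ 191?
C_3=5; C_4=14; C_5=42; C_6=132; C_7=429. So valid n = 4, 5, 6.
Final answer: 4, 5, 6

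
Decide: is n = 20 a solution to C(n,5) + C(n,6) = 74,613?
No

Working:
C(20,5) + C(20,6) = 15,504 + 38,760 = 54,264, which does not equal 74,613.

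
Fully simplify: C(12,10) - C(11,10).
C(12,10) - C(11,10) = C(11,9) = 55.

Answer: 55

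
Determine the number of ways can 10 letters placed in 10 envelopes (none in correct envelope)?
Using D(n) = (n-1)[D(n-1) + D(n-2)]:
D(10) = (10-1) × [D(9) + D(8)]
      = 9 × [133496 + 14833]
      = 9 × 148329
      = 1,334,961
Final answer: 1,334,961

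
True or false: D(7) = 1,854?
Derangements of 7 elements: D(7) = (7-1)·[D(6) + D(5)] = 6·[265 + 44] = 1,854.
Final answer: True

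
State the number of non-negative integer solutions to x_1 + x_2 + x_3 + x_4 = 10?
C(10+4-1, 4-1) = 286.
Final answer: 286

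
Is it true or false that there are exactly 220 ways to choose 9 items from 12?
True

Solution: C(12,9) = 220.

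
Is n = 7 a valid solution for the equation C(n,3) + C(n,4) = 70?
Yes

C(7,3) + C(7,4) = 35 + 35 = 70, which equals 70.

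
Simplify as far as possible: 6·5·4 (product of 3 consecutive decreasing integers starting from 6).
120

Working:
This is P(6,3) = 6!/(3)! = 120.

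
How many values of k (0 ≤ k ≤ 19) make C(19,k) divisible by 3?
14

Working:
Checking C(19,k) mod 3 for k = 0..19: divisible at k = 2, 3, 4, 5, 6, 7, 8, 11, 12, 13, 14, 15, 16, 17. That's 14 values.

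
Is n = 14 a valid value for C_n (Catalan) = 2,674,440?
Yes

Reasoning: C_14 = C(28,14)/(14+1) = 40,116,600/15 = 2,674,440, which equals 2,674,440.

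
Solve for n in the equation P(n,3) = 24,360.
30

P(n,3) = n(n−1)(n−2) is increasing in n; n(n−1)(n−2) ≈ (n−1)^3 = 24,360 gives n ≈ 30.0. Check: P(28,3) = 19,656, P(29,3) = 21,924, P(30,3) = 24,360 ✓. So n = 30.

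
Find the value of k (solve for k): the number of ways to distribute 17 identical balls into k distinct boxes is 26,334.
6

Explanation: Stars and bars: the count is C(17+k−1, k−1), increasing in k. k=4: C(20,3) = 1,140, k=5: C(21,4) = 5,985, k=6: C(22,5) = 26,334 ✓. So k = 6.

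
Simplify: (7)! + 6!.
5,760
(7)! + 6! = (7)·6! + 6! = (7+1)·6! = 8·6! = 5,760.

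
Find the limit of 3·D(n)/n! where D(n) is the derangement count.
3/e

Solution: D(n)/n! → 1/e, so 3·D(n)/n! → 3/e.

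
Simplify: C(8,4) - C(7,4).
35

Explanation: C(8,4) - C(7,4) = C(7,3) = 35.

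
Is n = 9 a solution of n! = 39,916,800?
No
9! = 9·8! = 9·40,320 = 362,880, which does not equal 39,916,800.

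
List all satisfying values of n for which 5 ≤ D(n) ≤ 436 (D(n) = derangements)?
4, 5, 6

Using D(n) = (n−1)[D(n−1) + D(n−2)] with D(1)=0, D(2)=1: D(3)=2; D(4)=9; D(5)=44; D(6)=265; D(7)=1,854. So valid n = 4, 5, 6.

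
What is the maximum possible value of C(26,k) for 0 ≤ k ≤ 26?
10,400,600

Maximum at k = 13: C(26,13) = 10,400,600.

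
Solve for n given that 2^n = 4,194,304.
22
4,194,304 = 1,024 × 1,024 × 4 = 2^10 × 2^10 × 2^2 = 2^22, so n = 22.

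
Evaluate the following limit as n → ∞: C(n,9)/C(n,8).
∞

Reasoning: C(n,9)/C(n,8) = (n-8)/9 → ∞ as n → ∞.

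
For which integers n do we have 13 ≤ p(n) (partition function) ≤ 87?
7, 8, 9, 10, 11, 12

Solution: Tabulating p(n) via p(n) = p(n−1) + p(n−2) − p(n−5) − p(n−7) + …: p(6)=11; p(7)=15; p(8)=22; p(9)=30; p(10)=42; p(11)=56; p(12)=77; p(13)=101. So valid n = 7, 8, 9, 10, 11, 12.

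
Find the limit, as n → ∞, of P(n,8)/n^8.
1

Solution: P(n,8) = n(n-1)···(n-7) ≈ n^8 for large n. Limit = 1.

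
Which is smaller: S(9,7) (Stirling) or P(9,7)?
S(9,7) = 7·S(8,7) + S(8,6) = 7·28 + 266 = 462; P(9,7) = 181,440.
Final answer: S(9,7)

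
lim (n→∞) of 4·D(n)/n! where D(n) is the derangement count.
4/e

D(n)/n! → 1/e, so 4·D(n)/n! → 4/e.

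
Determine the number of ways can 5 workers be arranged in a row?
120

Reasoning: Arrangements of 5 distinct objects: 5! = 120.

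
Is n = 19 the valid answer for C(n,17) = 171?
Yes

Solution: C(19,17) = 19·18·17·16·15·14·13·12·11·10·9·8·7·6·5·4·3/17! = 60,822,550,204,416,000/355,687,428,096,000 = 171, which equals 171.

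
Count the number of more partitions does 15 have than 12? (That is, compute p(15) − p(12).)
99

Reasoning: Pentagonal recurrence p(n) = p(n−1) + p(n−2) − p(n−5) − p(n−7) + …: p(15) = p(14) + p(13) − p(10) − p(8) + p(3) + p(0) = 135 + 101 − 42 − 22 + 3 + 1 = 176.
p(12) = p(11) + p(10) − p(7) − p(5) + p(0) = 56 + 42 − 15 − 7 + 1 = 77.
Difference = 176 − 77 = 99.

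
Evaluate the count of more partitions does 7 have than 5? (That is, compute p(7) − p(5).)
8

Reasoning: Pentagonal recurrence p(n) = p(n−1) + p(n−2) − p(n−5) − p(n−7) + …: p(7) = p(6) + p(5) − p(2) − p(0) = 11 + 7 − 2 − 1 = 15.
p(5) = p(4) + p(3) − p(0) = 5 + 3 − 1 = 7.
Difference = 15 − 7 = 8.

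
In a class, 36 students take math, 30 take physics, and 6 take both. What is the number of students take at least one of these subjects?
60

|A∪B| = |A|+|B|-|A∩B| = 36+30-6 = 60.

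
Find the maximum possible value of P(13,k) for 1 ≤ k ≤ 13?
6,227,020,800
P(13,k) increases in k, so maximum at k = 13: 13! = 6,227,020,800.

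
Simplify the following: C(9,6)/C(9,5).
2/3

Explanation: C(n,k+1)/C(n,k) = (n−k)/(k+1). Here (9−5)/(5+1) = 4/6 = 2/3.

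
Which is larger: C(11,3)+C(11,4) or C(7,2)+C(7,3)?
First=495, Second=56.
Final answer: C(11,3)+C(11,4)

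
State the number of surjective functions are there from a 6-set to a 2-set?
Onto functions = 2! × S(6,2)
First compute S(6,2) via recurrence:
Using the Stirling recurrence: S(n,k) = k·S(n-1,k) + S(n-1,k-1)
S(6,2) = 2·S(5,2) + S(5,1)
         = 2·15 + 1
         = 30 + 1
         = 31
Then: 2 × 31 = 62
Final answer: 62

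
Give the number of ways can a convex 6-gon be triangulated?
14

Using the Catalan number formula: C_n = C(2n, n) / (n+1)
C_4 = C(8, 4) / (4+1)
     = 70 / 5
     = 14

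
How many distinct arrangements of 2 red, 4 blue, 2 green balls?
420
Multinomial: 8!/(2! × 4! × 2!) = 420.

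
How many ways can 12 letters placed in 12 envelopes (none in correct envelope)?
176,214,841

Using D(n) = (n-1)[D(n-1) + D(n-2)]:
D(12) = (12-1) × [D(11) + D(10)]
      = 11 × [14684570 + 1334961]
      = 11 × 16019531
      = 176,214,841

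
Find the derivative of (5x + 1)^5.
25(5x + 1)^4

Reasoning: Chain rule: 5(5x+1)^{4} × 5 = 25(5x+1)^{4}.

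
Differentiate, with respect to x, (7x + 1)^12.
84(7x + 1)^11

Working:
Chain rule: 12(7x+1)^{11} × 7 = 84(7x+1)^{11}.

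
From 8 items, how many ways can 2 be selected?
28

Reasoning: C(8,2) = 8! / (2! × (8-2)!)
         = 8! / (2! × 6!)
         = 28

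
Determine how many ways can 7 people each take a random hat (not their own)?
1,854

Explanation: Using D(n) = (n-1)[D(n-1) + D(n-2)]:
D(7) = (7-1) × [D(6) + D(5)]
      = 6 × [265 + 44]
      = 6 × 309
      = 1,854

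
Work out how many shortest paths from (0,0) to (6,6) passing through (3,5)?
224

Solution: To (3,5): C(8,3)=56. From there: C(4,3)=4. Total: 224.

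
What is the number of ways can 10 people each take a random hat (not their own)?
Using D(n) = (n-1)[D(n-1) + D(n-2)]:
D(10) = (10-1) × [D(9) + D(8)]
      = 9 × [133496 + 14833]
      = 9 × 148329
      = 1,334,961
Final answer: 1,334,961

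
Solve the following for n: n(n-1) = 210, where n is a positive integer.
15

n² − n − 210 = 0, so n = (1 ± √(1 + 4·210))/2 = (1 ± √841)/2 = (1 ± 29)/2, i.e. n = 15 or n = -14. Taking the positive root, n = 15 (check: 15×14 = 210).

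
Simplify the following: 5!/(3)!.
This equals 5×4 = 20.

Answer: 20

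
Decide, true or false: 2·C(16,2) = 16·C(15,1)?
True

Solution: Absorption identity k·C(n,k) = n·C(n-1,k-1). LHS = 2·120 = 240; RHS = 16·15 = 240.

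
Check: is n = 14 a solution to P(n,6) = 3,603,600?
No

P(14,6) = 14·13·12·11·10·9 = 2,162,160, which does not equal 3,603,600.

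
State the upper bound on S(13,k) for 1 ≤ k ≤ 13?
9,321,312

Explanation: Row S(13,k) for k = 1..13 (via S(n,k) = k·S(n−1,k) + S(n−1,k−1)): 1, 4,095, 261,625, 2,532,530, 7,508,501, 9,321,312, 5,715,424, 1,899,612, 359,502, 39,325, 2,431, 78, 1. The row is unimodal; maximum at k = 6: 9,321,312.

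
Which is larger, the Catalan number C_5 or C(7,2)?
C_5

Reasoning: C_5 = C(10,5)/(5+1) = 252/6 = 42; C(7,2) = 21.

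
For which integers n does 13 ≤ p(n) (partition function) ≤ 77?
7, 8, 9, 10, 11, 12

Tabulating p(n) via p(n) = p(n−1) + p(n−2) − p(n−5) − p(n−7) + …: p(6)=11; p(7)=15; p(8)=22; p(9)=30; p(10)=42; p(11)=56; p(12)=77; p(13)=101. So valid n = 7, 8, 9, 10, 11, 12.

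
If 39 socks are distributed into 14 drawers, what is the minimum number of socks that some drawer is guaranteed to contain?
Pigeonhole: ⌈39/14⌉ = 3.

Answer: 3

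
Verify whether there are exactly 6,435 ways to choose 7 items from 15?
True

Reasoning: C(15,7) = 6,435.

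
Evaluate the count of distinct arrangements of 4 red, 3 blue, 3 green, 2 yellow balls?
277,200

Explanation: Multinomial: 12!/(4! × 3! × 3! × 2!) = 277,200.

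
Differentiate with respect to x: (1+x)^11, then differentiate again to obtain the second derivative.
First derivative: 11(1+x)^{10}. Second derivative: 11·10·(1+x)^{9} = 110(1+x)^{9}.
Final answer: 110(1+x)^9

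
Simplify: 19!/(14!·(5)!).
11,628
This is C(19,14) = 11,628.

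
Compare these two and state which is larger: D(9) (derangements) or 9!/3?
D(9)

Working:
D(9) = (9-1)·[D(8) + D(7)] = 8·[14,833 + 1,854] = 133,496; 9!/3 = 362,880/3 = 120,960.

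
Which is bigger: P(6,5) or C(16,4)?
C(16,4)
P(6,5)=720, C(16,4)=1,820.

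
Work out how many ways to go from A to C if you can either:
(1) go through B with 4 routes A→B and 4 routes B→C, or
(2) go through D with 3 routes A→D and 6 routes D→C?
Route via B: 4×4=16. Route via D: 3×6=18. Total: 34.
Final answer: 34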